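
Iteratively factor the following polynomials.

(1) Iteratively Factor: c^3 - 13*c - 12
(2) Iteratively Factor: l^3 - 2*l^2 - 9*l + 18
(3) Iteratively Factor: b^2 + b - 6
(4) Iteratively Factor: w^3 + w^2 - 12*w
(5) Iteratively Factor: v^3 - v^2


(1) = (c + 1)*(c^2 - c - 12) = (c + 1)*(c + 3)*(c - 4)
(2) = (l - 2)*(l^2 - 9) = (l - 2)*(l + 3)*(l - 3)
(3) = (b + 3)*(b - 2)
(4) = (w)*(w^2 + w - 12) = w*(w - 3)*(w + 4)
(5) = (v)*(v^2 - v) = v*(v - 1)*(v)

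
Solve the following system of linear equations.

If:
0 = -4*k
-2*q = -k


Then:
k = 0
q = 0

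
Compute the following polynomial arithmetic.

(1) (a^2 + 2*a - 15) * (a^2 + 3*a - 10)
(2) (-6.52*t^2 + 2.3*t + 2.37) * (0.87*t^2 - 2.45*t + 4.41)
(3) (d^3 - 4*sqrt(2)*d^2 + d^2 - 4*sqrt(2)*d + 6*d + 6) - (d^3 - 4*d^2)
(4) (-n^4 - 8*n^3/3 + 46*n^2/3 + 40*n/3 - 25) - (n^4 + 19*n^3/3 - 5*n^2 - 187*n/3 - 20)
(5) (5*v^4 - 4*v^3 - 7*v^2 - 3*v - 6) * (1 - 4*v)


(1) = a^4 + 5*a^3 - 19*a^2 - 65*a + 150
(2) = -5.6724*t^4 + 17.975*t^3 - 32.3263*t^2 + 4.3365*t + 10.4517
(3) = -4*sqrt(2)*d^2 + 5*d^2 - 4*sqrt(2)*d + 6*d + 6
(4) = -2*n^4 - 9*n^3 + 61*n^2/3 + 227*n/3 - 5
(5) = -20*v^5 + 21*v^4 + 24*v^3 + 5*v^2 + 21*v - 6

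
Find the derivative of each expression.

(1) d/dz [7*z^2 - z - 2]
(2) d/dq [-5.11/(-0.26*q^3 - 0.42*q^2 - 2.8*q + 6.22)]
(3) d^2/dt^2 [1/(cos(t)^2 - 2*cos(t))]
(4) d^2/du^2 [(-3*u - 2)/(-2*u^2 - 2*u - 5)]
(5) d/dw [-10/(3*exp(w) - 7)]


(1) = 14*z - 1
(2) = (-3.9858*q^2 - 4.2924*q - 14.308)/(0.26*q^3 + 0.42*q^2 + 2.8*q - 6.22)^2
(3) = (-2*(1 - cos(2*t))^2 - 15*cos(t) - 6*cos(2*t) + 3*cos(3*t) + 18)/(2*(cos(t) - 2)^3*cos(t)^3)
(4) = 4*(2*(2*u + 1)^2*(3*u + 2) - (9*u + 5)*(2*u^2 + 2*u + 5))/(2*u^2 + 2*u + 5)^3
(5) = 30*exp(w)/(3*exp(w) - 7)^2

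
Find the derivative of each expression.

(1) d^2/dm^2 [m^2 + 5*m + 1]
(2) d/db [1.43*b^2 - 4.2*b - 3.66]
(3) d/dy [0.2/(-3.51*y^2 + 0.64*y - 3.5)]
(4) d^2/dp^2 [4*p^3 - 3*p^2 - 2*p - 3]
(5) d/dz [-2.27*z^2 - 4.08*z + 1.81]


(1) = 2
(2) = 2.86*b - 4.2
(3) = (1.404*y - 0.128)/(3.51*y^2 - 0.64*y + 3.5)^2
(4) = 24*p - 6
(5) = -4.54*z - 4.08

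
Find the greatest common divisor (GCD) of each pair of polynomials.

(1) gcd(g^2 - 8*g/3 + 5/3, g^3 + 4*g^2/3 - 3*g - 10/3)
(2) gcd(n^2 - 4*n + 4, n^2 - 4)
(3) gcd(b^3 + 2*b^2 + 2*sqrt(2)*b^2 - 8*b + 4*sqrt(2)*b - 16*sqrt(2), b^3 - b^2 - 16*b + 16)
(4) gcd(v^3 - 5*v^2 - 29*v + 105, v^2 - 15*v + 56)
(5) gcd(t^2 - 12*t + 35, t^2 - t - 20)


(1) = gcd((g - 5/3)*(g - 1), (g - 5/3)*(g + 1)*(g + 2)) = g - 5/3
(2) = n - 2
(3) = b + 4
(4) = v - 7
(5) = gcd((t - 7)*(t - 5), (t - 5)*(t + 4)) = t - 5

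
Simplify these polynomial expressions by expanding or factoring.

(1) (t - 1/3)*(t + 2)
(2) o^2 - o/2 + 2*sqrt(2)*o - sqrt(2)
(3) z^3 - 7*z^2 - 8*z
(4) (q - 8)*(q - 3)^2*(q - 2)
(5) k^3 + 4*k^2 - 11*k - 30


(1) = t^2 + 5*t/3 - 2/3
(2) = (o - 1/2)*(o + 2*sqrt(2))
(3) = z*(z - 8)*(z + 1)
(4) = q^4 - 16*q^3 + 85*q^2 - 186*q + 144
(5) = (k - 3)*(k + 2)*(k + 5)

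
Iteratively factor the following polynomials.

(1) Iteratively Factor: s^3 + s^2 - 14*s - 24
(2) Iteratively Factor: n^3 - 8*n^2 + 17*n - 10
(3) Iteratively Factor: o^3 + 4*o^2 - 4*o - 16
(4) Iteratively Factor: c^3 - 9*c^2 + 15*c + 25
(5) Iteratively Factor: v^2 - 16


(1) = (s + 3)*(s^2 - 2*s - 8) = (s - 4)*(s + 3)*(s + 2)
(2) = (n - 5)*(n^2 - 3*n + 2) = (n - 5)*(n - 1)*(n - 2)
(3) = (o - 2)*(o^2 + 6*o + 8) = (o - 2)*(o + 2)*(o + 4)
(4) = (c + 1)*(c^2 - 10*c + 25) = (c - 5)*(c + 1)*(c - 5)
(5) = (v - 4)*(v + 4)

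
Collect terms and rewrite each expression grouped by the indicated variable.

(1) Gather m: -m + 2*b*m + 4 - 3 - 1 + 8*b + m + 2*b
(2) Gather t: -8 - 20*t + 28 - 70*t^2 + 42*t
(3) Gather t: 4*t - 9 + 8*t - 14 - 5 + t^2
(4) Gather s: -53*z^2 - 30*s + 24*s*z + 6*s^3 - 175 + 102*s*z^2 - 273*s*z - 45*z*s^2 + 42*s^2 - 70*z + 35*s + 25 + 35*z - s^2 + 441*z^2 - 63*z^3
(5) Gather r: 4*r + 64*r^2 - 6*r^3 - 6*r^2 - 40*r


(1) = 2*b*m + 10*b
(2) = -70*t^2 + 22*t + 20
(3) = t^2 + 12*t - 28
(4) = 6*s^3 + s^2*(41 - 45*z) + s*(102*z^2 - 249*z + 5) - 63*z^3 + 388*z^2 - 35*z - 150
(5) = -6*r^3 + 58*r^2 - 36*r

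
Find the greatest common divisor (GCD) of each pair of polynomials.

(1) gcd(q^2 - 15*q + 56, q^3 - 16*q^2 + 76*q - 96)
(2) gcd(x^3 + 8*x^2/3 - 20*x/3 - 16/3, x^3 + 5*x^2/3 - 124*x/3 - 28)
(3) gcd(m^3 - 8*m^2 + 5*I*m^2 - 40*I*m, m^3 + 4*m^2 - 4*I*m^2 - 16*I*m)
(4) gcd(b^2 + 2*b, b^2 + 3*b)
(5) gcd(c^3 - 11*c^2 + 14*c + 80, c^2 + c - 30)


(1) = q - 8
(2) = gcd((x - 2)*(x + 2/3)*(x + 4), (x - 6)*(x + 2/3)*(x + 7)) = x + 2/3
(3) = gcd(m*(m - 8)*(m + 5*I), m*(m + 4)*(m - 4*I)) = m
(4) = gcd(b*(b + 2), b*(b + 3)) = b
(5) = c - 5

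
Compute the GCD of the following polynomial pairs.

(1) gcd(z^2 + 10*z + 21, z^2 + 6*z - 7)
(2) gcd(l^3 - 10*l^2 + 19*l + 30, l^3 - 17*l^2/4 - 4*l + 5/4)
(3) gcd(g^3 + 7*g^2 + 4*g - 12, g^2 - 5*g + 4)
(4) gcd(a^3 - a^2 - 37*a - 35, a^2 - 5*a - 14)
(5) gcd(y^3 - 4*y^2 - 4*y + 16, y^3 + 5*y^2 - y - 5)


(1) = gcd((z + 3)*(z + 7), (z - 1)*(z + 7)) = z + 7
(2) = l^2 - 4*l - 5
(3) = g - 1
(4) = gcd((a - 7)*(a + 1)*(a + 5), (a - 7)*(a + 2)) = a - 7
(5) = 1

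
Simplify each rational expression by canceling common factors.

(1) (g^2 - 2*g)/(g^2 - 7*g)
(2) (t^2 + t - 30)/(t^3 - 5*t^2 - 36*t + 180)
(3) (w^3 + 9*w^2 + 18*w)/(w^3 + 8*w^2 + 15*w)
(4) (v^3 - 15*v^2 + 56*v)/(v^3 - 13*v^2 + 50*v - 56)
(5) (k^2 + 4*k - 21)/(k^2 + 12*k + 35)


(1) = (g - 2)/(g - 7)
(2) = 1/(t - 6)
(3) = (w + 6)/(w + 5)
(4) = (v^2 - 8*v)/(v^2 - 6*v + 8)
(5) = (k - 3)/(k + 5)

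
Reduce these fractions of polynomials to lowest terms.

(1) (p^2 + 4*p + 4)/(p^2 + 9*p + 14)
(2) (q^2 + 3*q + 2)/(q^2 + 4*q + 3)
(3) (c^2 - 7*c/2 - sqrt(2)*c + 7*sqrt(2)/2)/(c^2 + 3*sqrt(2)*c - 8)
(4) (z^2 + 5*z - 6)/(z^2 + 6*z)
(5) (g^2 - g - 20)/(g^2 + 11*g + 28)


(1) = (p + 2)/(p + 7)
(2) = (q + 2)/(q + 3)
(3) = (2*c - 7)/(2*c + 8*sqrt(2))
(4) = (z - 1)/z
(5) = (g - 5)/(g + 7)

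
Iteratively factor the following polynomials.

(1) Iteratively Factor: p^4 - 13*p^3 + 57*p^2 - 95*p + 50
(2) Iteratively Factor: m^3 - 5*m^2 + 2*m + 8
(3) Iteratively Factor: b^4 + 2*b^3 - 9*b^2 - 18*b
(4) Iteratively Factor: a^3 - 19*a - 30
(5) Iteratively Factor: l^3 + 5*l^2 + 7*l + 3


(1) = (p - 5)*(p^3 - 8*p^2 + 17*p - 10) = (p - 5)^2*(p^2 - 3*p + 2) = (p - 5)^2*(p - 1)*(p - 2)
(2) = (m + 1)*(m^2 - 6*m + 8) = (m - 2)*(m + 1)*(m - 4)
(3) = (b + 2)*(b^3 - 9*b) = (b + 2)*(b + 3)*(b^2 - 3*b) = b*(b + 2)*(b + 3)*(b - 3)
(4) = (a + 3)*(a^2 - 3*a - 10) = (a - 5)*(a + 3)*(a + 2)
(5) = (l + 1)*(l^2 + 4*l + 3) = (l + 1)^2*(l + 3)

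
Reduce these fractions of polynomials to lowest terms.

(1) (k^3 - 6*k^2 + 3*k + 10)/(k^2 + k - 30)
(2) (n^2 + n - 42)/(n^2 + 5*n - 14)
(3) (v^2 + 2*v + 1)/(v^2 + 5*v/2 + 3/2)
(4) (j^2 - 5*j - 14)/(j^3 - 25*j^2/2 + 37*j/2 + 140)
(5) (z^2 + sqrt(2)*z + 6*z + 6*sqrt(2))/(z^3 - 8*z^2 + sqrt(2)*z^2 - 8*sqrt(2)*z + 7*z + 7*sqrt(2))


(1) = (k^2 - k - 2)/(k + 6)
(2) = (n - 6)/(n - 2)
(3) = (2*v + 2)/(2*v + 3)
(4) = (2*j + 4)/(2*j^2 - 11*j - 40)
(5) = (z + 6)/(z^2 - 8*z + 7)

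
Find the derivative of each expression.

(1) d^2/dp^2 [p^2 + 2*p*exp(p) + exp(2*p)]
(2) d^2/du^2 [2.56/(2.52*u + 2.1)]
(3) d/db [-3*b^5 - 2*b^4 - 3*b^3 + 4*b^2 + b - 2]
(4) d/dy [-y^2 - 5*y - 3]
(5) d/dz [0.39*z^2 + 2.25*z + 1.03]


(1) = 2*p*exp(p) + 4*exp(2*p) + 4*exp(p) + 2
(2) = 32.514048/(2.52*u + 2.1)^3
(3) = -15*b^4 - 8*b^3 - 9*b^2 + 8*b + 1
(4) = -2*y - 5
(5) = 0.78*z + 2.25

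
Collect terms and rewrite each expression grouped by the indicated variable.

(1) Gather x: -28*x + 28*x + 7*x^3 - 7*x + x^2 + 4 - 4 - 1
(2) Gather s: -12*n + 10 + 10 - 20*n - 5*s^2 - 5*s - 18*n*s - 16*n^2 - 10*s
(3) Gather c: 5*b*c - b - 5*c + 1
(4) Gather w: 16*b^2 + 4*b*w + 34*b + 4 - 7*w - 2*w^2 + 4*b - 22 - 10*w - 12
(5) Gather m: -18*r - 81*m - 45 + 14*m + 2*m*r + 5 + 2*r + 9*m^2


(1) = 7*x^3 + x^2 - 7*x - 1
(2) = -16*n^2 - 32*n - 5*s^2 + s*(-18*n - 15) + 20
(3) = -b + c*(5*b - 5) + 1
(4) = 16*b^2 + 38*b - 2*w^2 + w*(4*b - 17) - 30
(5) = 9*m^2 + m*(2*r - 67) - 16*r - 40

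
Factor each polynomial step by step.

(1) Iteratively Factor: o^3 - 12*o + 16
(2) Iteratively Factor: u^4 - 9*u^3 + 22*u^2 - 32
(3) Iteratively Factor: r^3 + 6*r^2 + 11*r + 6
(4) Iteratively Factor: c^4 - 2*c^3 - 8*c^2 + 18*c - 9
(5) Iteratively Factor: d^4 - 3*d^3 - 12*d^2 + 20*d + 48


(1) = (o - 2)*(o^2 + 2*o - 8) = (o - 2)^2*(o + 4)
(2) = (u - 4)*(u^3 - 5*u^2 + 2*u + 8) = (u - 4)*(u - 2)*(u^2 - 3*u - 4) = (u - 4)^2*(u - 2)*(u + 1)
(3) = (r + 2)*(r^2 + 4*r + 3) = (r + 1)*(r + 2)*(r + 3)
(4) = (c - 3)*(c^3 + c^2 - 5*c + 3) = (c - 3)*(c + 3)*(c^2 - 2*c + 1) = (c - 3)*(c - 1)*(c + 3)*(c - 1)
(5) = (d + 2)*(d^3 - 5*d^2 - 2*d + 24) = (d - 4)*(d + 2)*(d^2 - d - 6) = (d - 4)*(d + 2)^2*(d - 3)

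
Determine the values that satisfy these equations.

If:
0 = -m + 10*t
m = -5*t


Then:
m = 0
t = 0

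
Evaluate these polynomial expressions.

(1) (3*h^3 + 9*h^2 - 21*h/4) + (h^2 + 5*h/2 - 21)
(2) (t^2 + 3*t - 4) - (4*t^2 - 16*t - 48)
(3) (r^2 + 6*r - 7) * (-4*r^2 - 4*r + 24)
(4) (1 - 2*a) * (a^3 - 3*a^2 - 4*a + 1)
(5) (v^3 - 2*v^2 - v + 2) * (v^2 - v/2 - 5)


(1) = 3*h^3 + 10*h^2 - 11*h/4 - 21
(2) = -3*t^2 + 19*t + 44
(3) = -4*r^4 - 28*r^3 + 28*r^2 + 172*r - 168
(4) = -2*a^4 + 7*a^3 + 5*a^2 - 6*a + 1
(5) = v^5 - 5*v^4/2 - 5*v^3 + 25*v^2/2 + 4*v - 10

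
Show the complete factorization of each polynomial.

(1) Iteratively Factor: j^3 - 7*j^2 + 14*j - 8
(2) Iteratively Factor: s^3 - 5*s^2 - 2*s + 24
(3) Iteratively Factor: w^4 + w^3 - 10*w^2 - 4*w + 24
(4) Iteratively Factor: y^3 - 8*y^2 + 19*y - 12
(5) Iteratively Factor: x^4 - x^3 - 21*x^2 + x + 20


(1) = (j - 4)*(j^2 - 3*j + 2) = (j - 4)*(j - 1)*(j - 2)
(2) = (s - 4)*(s^2 - s - 6) = (s - 4)*(s - 3)*(s + 2)
(3) = (w - 2)*(w^3 + 3*w^2 - 4*w - 12) = (w - 2)*(w + 3)*(w^2 - 4) = (w - 2)^2*(w + 3)*(w + 2)
(4) = (y - 1)*(y^2 - 7*y + 12) = (y - 4)*(y - 1)*(y - 3)
(5) = (x + 4)*(x^3 - 5*x^2 - x + 5) = (x - 1)*(x + 4)*(x^2 - 4*x - 5) = (x - 5)*(x - 1)*(x + 4)*(x + 1)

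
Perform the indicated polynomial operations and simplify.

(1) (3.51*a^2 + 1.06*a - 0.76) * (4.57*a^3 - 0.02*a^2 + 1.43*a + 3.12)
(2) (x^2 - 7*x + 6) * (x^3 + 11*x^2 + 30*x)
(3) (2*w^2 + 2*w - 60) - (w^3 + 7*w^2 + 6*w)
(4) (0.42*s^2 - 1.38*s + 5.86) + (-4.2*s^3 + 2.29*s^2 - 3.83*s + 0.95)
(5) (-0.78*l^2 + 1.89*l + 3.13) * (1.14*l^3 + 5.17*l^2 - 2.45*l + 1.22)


(1) = 16.0407*a^5 + 4.774*a^4 + 1.5249*a^3 + 12.4822*a^2 + 2.2204*a - 2.3712
(2) = x^5 + 4*x^4 - 41*x^3 - 144*x^2 + 180*x
(3) = -w^3 - 5*w^2 - 4*w - 60
(4) = -4.2*s^3 + 2.71*s^2 - 5.21*s + 6.81
(5) = -0.8892*l^5 - 1.878*l^4 + 15.2505*l^3 + 10.6*l^2 - 5.3627*l + 3.8186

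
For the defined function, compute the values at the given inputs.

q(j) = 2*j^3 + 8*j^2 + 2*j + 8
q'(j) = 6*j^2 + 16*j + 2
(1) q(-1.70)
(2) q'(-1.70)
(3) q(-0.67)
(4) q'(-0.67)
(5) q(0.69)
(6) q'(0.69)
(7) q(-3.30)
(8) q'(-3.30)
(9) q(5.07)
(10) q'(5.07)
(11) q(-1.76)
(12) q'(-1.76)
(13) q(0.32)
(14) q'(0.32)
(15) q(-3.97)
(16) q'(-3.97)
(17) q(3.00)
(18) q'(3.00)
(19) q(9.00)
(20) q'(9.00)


(1) = 17.89
(2) = -7.86
(3) = 9.65
(4) = -6.03
(5) = 13.85
(6) = 15.90
(7) = 16.65
(8) = 14.54
(9) = 484.43
(10) = 237.35
(11) = 18.36
(12) = -7.57
(13) = 9.52
(14) = 7.73
(15) = 1.01
(16) = 33.05
(17) = 140.00
(18) = 104.00
(19) = 2132.00
(20) = 632.00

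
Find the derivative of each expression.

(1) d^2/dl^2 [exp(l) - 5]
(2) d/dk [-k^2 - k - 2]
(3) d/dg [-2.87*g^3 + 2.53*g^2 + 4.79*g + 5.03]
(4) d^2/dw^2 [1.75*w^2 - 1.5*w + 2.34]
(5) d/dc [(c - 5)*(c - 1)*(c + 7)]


(1) = exp(l)
(2) = -2*k - 1
(3) = -8.61*g^2 + 5.06*g + 4.79
(4) = 3.50000000000000
(5) = 3*c^2 + 2*c - 37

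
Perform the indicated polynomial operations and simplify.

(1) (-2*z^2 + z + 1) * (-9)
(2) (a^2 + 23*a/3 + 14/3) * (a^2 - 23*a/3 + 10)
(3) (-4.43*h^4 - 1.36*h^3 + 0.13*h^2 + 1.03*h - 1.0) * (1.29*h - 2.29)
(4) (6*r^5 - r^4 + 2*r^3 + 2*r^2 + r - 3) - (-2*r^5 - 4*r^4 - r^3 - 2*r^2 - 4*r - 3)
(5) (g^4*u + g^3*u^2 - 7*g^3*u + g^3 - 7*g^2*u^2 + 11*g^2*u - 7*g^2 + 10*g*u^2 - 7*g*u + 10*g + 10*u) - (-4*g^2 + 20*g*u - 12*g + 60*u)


(1) = 18*z^2 - 9*z - 9
(2) = a^4 - 397*a^2/9 + 368*a/9 + 140/3
(3) = -5.7147*h^5 + 8.3903*h^4 + 3.2821*h^3 + 1.031*h^2 - 3.6487*h + 2.29
(4) = 8*r^5 + 3*r^4 + 3*r^3 + 4*r^2 + 5*r
(5) = g^4*u + g^3*u^2 - 7*g^3*u + g^3 - 7*g^2*u^2 + 11*g^2*u - 3*g^2 + 10*g*u^2 - 27*g*u + 22*g - 50*u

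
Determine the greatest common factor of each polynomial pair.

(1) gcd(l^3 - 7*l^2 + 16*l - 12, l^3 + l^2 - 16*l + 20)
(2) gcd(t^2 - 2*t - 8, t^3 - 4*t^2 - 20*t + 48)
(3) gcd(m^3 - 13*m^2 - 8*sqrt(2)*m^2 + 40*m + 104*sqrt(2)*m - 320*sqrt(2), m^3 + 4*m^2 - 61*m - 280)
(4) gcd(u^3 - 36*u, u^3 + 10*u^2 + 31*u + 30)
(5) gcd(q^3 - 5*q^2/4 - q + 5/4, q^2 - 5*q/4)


(1) = gcd((l - 3)*(l - 2)^2, (l - 2)^2*(l + 5)) = l^2 - 4*l + 4
(2) = 1
(3) = m - 8
(4) = gcd(u*(u - 6)*(u + 6), (u + 2)*(u + 3)*(u + 5)) = 1
(5) = q - 5/4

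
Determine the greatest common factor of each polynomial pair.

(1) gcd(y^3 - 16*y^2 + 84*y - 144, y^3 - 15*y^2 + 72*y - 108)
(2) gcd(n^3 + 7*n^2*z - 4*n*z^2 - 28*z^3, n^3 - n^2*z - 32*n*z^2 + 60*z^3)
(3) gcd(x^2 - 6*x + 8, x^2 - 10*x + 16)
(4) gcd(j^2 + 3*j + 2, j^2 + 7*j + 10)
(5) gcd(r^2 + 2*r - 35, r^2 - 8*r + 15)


(1) = y^2 - 12*y + 36
(2) = gcd((n - 2*z)*(n + 2*z)*(n + 7*z), (n - 5*z)*(n - 2*z)*(n + 6*z)) = -n + 2*z
(3) = x - 2
(4) = j + 2
(5) = r - 5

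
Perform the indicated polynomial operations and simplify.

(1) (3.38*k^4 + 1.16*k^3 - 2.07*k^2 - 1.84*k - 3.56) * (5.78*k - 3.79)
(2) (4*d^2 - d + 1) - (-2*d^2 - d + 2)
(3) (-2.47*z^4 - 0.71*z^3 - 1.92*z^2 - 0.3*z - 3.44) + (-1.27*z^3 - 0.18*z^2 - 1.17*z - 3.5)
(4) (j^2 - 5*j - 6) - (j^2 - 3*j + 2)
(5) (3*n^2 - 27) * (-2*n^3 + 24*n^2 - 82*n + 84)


(1) = 19.5364*k^5 - 6.1054*k^4 - 16.361*k^3 - 2.7899*k^2 - 13.6032*k + 13.4924
(2) = 6*d^2 - 1
(3) = -2.47*z^4 - 1.98*z^3 - 2.1*z^2 - 1.47*z - 6.94
(4) = -2*j - 8
(5) = -6*n^5 + 72*n^4 - 192*n^3 - 396*n^2 + 2214*n - 2268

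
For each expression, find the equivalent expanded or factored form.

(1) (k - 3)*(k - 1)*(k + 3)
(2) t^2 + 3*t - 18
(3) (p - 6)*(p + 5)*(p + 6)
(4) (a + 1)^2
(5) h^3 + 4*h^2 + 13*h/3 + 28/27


(1) = k^3 - k^2 - 9*k + 9
(2) = (t - 3)*(t + 6)
(3) = p^3 + 5*p^2 - 36*p - 180
(4) = a^2 + 2*a + 1
(5) = (h + 1/3)*(h + 4/3)*(h + 7/3)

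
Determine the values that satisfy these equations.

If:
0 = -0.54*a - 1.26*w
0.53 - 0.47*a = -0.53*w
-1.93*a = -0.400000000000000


Then:
No Solution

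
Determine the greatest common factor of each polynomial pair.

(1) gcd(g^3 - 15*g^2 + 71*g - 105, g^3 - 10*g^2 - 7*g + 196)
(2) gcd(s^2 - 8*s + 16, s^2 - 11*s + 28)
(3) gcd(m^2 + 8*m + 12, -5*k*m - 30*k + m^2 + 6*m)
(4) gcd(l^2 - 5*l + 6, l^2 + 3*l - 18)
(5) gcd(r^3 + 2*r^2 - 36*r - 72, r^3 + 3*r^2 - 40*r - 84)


(1) = g - 7
(2) = s - 4
(3) = m + 6
(4) = gcd((l - 3)*(l - 2), (l - 3)*(l + 6)) = l - 3
(5) = gcd((r - 6)*(r + 2)*(r + 6), (r - 6)*(r + 2)*(r + 7)) = r^2 - 4*r - 12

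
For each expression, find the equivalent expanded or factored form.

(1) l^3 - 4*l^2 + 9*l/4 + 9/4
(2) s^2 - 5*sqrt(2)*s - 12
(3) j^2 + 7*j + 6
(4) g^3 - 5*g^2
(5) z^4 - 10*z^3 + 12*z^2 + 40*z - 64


(1) = (l - 3)*(l - 3/2)*(l + 1/2)
(2) = (s - 6*sqrt(2))*(s + sqrt(2))
(3) = (j + 1)*(j + 6)
(4) = g^2*(g - 5)
(5) = (z - 8)*(z - 2)^2*(z + 2)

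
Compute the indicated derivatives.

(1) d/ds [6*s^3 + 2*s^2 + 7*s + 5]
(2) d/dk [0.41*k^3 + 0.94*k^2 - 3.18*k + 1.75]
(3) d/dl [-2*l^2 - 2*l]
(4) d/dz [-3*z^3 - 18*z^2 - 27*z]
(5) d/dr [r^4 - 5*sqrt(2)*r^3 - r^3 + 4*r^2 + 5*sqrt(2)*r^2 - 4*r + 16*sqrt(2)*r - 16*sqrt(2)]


(1) = 18*s^2 + 4*s + 7
(2) = 1.23*k^2 + 1.88*k - 3.18
(3) = -4*l - 2
(4) = -9*z^2 - 36*z - 27
(5) = 4*r^3 - 15*sqrt(2)*r^2 - 3*r^2 + 8*r + 10*sqrt(2)*r - 4 + 16*sqrt(2)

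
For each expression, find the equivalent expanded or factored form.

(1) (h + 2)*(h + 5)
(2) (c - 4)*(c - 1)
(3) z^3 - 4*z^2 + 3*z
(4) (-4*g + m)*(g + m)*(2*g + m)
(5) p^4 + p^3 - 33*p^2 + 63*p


(1) = h^2 + 7*h + 10
(2) = c^2 - 5*c + 4
(3) = z*(z - 3)*(z - 1)
(4) = -8*g^3 - 10*g^2*m - g*m^2 + m^3
(5) = p*(p - 3)^2*(p + 7)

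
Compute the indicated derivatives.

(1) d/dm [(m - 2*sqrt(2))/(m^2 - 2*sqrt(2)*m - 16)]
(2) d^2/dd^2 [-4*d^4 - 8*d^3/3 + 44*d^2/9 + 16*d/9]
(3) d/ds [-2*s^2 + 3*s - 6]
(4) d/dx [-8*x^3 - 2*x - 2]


(1) = (-m^2 + 4*sqrt(2)*m - 24)/(m^4 - 4*sqrt(2)*m^3 - 24*m^2 + 64*sqrt(2)*m + 256)
(2) = -48*d^2 - 16*d + 88/9
(3) = 3 - 4*s
(4) = -24*x^2 - 2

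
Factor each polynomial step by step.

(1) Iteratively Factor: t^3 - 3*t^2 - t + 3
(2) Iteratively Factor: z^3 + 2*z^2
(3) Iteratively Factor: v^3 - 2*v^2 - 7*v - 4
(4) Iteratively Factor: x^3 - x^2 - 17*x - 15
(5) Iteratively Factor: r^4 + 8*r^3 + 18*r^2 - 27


(1) = (t - 1)*(t^2 - 2*t - 3) = (t - 1)*(t + 1)*(t - 3)
(2) = (z + 2)*(z^2) = z*(z + 2)*(z)
(3) = (v - 4)*(v^2 + 2*v + 1) = (v - 4)*(v + 1)*(v + 1)
(4) = (x - 5)*(x^2 + 4*x + 3) = (x - 5)*(x + 3)*(x + 1)
(5) = (r + 3)*(r^3 + 5*r^2 + 3*r - 9) = (r + 3)^2*(r^2 + 2*r - 3) = (r + 3)^3*(r - 1)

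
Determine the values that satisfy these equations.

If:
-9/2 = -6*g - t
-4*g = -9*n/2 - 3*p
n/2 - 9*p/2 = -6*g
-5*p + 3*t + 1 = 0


Then:
g = 87/148
n = 0
p = 29/37
t = 36/37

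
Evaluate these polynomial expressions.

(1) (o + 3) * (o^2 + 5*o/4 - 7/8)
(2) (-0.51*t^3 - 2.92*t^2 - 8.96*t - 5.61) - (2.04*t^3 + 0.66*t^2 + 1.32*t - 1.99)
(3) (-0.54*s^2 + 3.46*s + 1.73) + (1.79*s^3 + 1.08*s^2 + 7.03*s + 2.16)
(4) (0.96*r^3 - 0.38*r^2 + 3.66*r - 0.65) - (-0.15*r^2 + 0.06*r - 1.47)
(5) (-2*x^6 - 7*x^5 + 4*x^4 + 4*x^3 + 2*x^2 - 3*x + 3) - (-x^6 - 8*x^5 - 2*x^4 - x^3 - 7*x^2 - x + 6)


(1) = o^3 + 17*o^2/4 + 23*o/8 - 21/8
(2) = -2.55*t^3 - 3.58*t^2 - 10.28*t - 3.62
(3) = 1.79*s^3 + 0.54*s^2 + 10.49*s + 3.89
(4) = 0.96*r^3 - 0.23*r^2 + 3.6*r + 0.82
(5) = -x^6 + x^5 + 6*x^4 + 5*x^3 + 9*x^2 - 2*x - 3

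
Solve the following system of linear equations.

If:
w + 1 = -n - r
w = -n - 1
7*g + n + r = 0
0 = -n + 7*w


Then:
g = 1/8
n = -7/8
r = 0
w = -1/8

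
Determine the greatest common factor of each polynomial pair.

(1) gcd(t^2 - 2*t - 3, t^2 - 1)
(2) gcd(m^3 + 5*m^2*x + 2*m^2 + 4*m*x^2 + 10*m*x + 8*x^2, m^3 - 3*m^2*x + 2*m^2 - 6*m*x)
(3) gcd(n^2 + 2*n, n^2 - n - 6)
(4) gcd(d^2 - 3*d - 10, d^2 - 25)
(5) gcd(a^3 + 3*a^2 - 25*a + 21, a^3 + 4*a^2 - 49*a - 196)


(1) = gcd((t - 3)*(t + 1), (t - 1)*(t + 1)) = t + 1
(2) = m + 2
(3) = gcd(n*(n + 2), (n - 3)*(n + 2)) = n + 2
(4) = d - 5
(5) = gcd((a - 3)*(a - 1)*(a + 7), (a - 7)*(a + 4)*(a + 7)) = a + 7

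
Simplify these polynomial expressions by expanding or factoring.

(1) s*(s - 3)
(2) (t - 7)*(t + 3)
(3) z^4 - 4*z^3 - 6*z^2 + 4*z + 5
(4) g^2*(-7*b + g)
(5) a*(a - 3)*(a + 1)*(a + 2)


(1) = s^2 - 3*s
(2) = t^2 - 4*t - 21
(3) = (z - 5)*(z - 1)*(z + 1)^2
(4) = -7*b*g^2 + g^3
(5) = a^4 - 7*a^2 - 6*a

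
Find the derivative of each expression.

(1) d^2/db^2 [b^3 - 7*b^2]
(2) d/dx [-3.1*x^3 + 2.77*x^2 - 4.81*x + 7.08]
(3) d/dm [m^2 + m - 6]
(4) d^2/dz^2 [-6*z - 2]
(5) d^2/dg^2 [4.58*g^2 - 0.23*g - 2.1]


(1) = 6*b - 14
(2) = -9.3*x^2 + 5.54*x - 4.81
(3) = 2*m + 1
(4) = 0
(5) = 9.16000000000000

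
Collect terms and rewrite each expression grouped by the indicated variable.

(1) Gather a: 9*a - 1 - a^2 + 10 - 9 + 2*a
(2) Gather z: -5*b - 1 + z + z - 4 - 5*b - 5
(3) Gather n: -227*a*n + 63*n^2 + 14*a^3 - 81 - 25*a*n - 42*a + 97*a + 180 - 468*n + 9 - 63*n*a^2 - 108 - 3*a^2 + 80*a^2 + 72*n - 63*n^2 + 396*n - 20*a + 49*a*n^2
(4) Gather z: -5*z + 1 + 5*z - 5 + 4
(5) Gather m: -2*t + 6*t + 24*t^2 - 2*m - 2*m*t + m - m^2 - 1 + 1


(1) = -a^2 + 11*a
(2) = -10*b + 2*z - 10
(3) = 14*a^3 + 77*a^2 + 49*a*n^2 + 35*a + n*(-63*a^2 - 252*a)
(4) = 0
(5) = -m^2 + m*(-2*t - 1) + 24*t^2 + 4*t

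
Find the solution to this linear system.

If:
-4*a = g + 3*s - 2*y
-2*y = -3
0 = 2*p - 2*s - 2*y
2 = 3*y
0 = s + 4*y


Then:
No Solution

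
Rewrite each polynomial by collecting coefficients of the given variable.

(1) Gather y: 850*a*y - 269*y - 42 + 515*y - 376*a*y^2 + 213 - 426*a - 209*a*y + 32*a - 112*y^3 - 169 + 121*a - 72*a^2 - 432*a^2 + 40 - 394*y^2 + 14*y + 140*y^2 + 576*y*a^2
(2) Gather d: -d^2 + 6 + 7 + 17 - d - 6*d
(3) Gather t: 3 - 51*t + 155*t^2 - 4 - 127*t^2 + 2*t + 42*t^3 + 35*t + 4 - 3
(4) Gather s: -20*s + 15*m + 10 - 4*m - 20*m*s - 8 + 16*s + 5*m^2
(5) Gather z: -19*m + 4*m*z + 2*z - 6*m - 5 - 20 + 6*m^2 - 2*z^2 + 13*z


(1) = -504*a^2 - 273*a - 112*y^3 + y^2*(-376*a - 254) + y*(576*a^2 + 641*a + 260) + 42
(2) = -d^2 - 7*d + 30
(3) = 42*t^3 + 28*t^2 - 14*t
(4) = 5*m^2 + 11*m + s*(-20*m - 4) + 2
(5) = 6*m^2 - 25*m - 2*z^2 + z*(4*m + 15) - 25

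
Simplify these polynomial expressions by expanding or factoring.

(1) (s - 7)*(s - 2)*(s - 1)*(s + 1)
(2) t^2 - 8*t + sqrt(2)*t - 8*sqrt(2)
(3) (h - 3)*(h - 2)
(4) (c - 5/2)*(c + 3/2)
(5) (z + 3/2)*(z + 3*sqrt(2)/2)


(1) = s^4 - 9*s^3 + 13*s^2 + 9*s - 14
(2) = (t - 8)*(t + sqrt(2))
(3) = h^2 - 5*h + 6
(4) = c^2 - c - 15/4
(5) = z^2 + 3*z/2 + 3*sqrt(2)*z/2 + 9*sqrt(2)/4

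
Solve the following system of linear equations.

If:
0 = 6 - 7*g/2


Then:
g = 12/7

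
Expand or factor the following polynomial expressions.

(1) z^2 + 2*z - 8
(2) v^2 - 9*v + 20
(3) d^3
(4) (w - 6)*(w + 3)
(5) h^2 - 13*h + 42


(1) = (z - 2)*(z + 4)
(2) = (v - 5)*(v - 4)
(3) = d^3
(4) = w^2 - 3*w - 18
(5) = (h - 7)*(h - 6)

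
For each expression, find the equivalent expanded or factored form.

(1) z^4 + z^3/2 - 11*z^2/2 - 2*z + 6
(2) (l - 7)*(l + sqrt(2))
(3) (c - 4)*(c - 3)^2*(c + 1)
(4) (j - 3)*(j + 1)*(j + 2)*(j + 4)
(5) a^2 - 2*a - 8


(1) = (z - 2)*(z - 1)*(z + 3/2)*(z + 2)
(2) = l^2 - 7*l + sqrt(2)*l - 7*sqrt(2)
(3) = c^4 - 9*c^3 + 23*c^2 - 3*c - 36
(4) = j^4 + 4*j^3 - 7*j^2 - 34*j - 24
(5) = (a - 4)*(a + 2)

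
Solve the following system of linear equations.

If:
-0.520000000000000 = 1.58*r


Then:
r = -0.33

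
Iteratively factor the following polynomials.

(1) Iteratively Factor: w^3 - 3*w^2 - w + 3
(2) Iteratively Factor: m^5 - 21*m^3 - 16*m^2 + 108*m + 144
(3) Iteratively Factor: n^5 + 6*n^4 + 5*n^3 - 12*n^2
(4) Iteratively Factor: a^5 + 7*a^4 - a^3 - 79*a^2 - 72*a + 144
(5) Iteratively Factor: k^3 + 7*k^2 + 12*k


(1) = (w - 3)*(w^2 - 1) = (w - 3)*(w + 1)*(w - 1)
(2) = (m + 2)*(m^4 - 2*m^3 - 17*m^2 + 18*m + 72) = (m - 4)*(m + 2)*(m^3 + 2*m^2 - 9*m - 18) = (m - 4)*(m + 2)^2*(m^2 - 9) = (m - 4)*(m + 2)^2*(m + 3)*(m - 3)
(3) = (n + 4)*(n^4 + 2*n^3 - 3*n^2) = (n + 3)*(n + 4)*(n^3 - n^2) = n*(n + 3)*(n + 4)*(n^2 - n) = n*(n - 1)*(n + 3)*(n + 4)*(n)
(4) = (a + 3)*(a^4 + 4*a^3 - 13*a^2 - 40*a + 48) = (a - 1)*(a + 3)*(a^3 + 5*a^2 - 8*a - 48) = (a - 1)*(a + 3)*(a + 4)*(a^2 + a - 12) = (a - 3)*(a - 1)*(a + 3)*(a + 4)*(a + 4)
(5) = (k + 3)*(k^2 + 4*k) = (k + 3)*(k + 4)*(k)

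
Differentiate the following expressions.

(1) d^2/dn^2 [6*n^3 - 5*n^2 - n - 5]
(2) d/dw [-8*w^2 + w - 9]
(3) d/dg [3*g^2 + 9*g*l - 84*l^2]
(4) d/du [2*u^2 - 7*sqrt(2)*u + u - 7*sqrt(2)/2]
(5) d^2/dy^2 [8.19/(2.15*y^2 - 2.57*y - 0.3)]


(1) = 36*n - 10
(2) = 1 - 16*w
(3) = 6*g + 9*l
(4) = 4*u - 7*sqrt(2) + 1
(5) = (75.71655*y^2 - 90.50769*y - 8.19*(4.3*y - 2.57)*(8.6*y - 5.14) - 10.5651)/(-2.15*y^2 + 2.57*y + 0.3)^3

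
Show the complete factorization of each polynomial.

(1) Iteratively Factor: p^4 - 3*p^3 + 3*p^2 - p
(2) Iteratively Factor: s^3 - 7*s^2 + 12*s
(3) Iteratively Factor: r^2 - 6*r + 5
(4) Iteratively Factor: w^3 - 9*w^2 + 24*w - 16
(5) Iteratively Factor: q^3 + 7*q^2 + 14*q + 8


(1) = (p - 1)*(p^3 - 2*p^2 + p) = (p - 1)^2*(p^2 - p) = (p - 1)^3*(p)
(2) = (s - 4)*(s^2 - 3*s) = s*(s - 4)*(s - 3)
(3) = (r - 1)*(r - 5)
(4) = (w - 4)*(w^2 - 5*w + 4) = (w - 4)*(w - 1)*(w - 4)
(5) = (q + 4)*(q^2 + 3*q + 2) = (q + 1)*(q + 4)*(q + 2)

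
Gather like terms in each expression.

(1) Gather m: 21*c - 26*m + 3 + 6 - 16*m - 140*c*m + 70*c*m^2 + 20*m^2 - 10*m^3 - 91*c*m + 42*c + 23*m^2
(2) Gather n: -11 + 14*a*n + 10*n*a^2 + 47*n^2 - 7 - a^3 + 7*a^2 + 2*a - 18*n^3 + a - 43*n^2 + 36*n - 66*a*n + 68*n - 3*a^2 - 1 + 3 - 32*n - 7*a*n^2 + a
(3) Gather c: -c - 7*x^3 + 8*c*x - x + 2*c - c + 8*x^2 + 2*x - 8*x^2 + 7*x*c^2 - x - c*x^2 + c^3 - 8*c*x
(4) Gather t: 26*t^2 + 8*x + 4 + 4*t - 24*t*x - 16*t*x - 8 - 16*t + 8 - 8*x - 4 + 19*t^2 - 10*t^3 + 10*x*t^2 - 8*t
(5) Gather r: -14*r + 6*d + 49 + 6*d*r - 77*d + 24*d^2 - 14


(1) = 63*c - 10*m^3 + m^2*(70*c + 43) + m*(-231*c - 42) + 9
(2) = -a^3 + 4*a^2 + 4*a - 18*n^3 + n^2*(4 - 7*a) + n*(10*a^2 - 52*a + 72) - 16
(3) = c^3 + 7*c^2*x - c*x^2 - 7*x^3
(4) = -10*t^3 + t^2*(10*x + 45) + t*(-40*x - 20)
(5) = 24*d^2 - 71*d + r*(6*d - 14) + 35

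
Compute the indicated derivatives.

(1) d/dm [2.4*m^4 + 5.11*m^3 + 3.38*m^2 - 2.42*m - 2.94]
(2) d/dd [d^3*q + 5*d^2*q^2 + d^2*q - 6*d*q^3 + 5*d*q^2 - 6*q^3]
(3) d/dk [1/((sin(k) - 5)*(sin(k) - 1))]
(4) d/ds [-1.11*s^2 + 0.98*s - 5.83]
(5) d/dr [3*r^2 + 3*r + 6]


(1) = 9.6*m^3 + 15.33*m^2 + 6.76*m - 2.42
(2) = q*(3*d^2 + 10*d*q + 2*d - 6*q^2 + 5*q)
(3) = 2*(3 - sin(k))*cos(k)/((sin(k) - 5)^2*(sin(k) - 1)^2)
(4) = 0.98 - 2.22*s
(5) = 6*r + 3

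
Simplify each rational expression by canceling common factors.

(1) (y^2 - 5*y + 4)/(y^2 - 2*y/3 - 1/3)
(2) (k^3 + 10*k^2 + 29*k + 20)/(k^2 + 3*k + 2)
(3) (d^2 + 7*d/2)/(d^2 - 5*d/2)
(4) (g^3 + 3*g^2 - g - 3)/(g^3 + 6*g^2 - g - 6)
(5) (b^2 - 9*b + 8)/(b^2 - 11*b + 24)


(1) = (3*y - 12)/(3*y + 1)
(2) = (k^2 + 9*k + 20)/(k + 2)
(3) = (2*d + 7)/(2*d - 5)
(4) = (g + 3)/(g + 6)
(5) = (b - 1)/(b - 3)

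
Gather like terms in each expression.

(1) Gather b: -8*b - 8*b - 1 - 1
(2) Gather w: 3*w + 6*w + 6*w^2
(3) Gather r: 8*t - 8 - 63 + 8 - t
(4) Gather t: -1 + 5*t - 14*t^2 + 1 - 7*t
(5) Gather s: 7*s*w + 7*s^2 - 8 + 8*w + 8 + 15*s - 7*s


(1) = -16*b - 2
(2) = 6*w^2 + 9*w
(3) = 7*t - 63
(4) = -14*t^2 - 2*t
(5) = 7*s^2 + s*(7*w + 8) + 8*w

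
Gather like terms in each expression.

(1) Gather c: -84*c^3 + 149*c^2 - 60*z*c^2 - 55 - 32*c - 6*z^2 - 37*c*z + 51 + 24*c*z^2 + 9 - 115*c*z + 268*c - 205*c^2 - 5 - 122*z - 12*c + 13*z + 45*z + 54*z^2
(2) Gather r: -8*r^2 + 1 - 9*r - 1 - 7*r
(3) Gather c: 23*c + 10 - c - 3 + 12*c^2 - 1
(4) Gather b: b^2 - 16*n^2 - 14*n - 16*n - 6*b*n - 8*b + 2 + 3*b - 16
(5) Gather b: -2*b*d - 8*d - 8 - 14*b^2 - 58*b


(1) = -84*c^3 + c^2*(-60*z - 56) + c*(24*z^2 - 152*z + 224) + 48*z^2 - 64*z
(2) = -8*r^2 - 16*r
(3) = 12*c^2 + 22*c + 6
(4) = b^2 + b*(-6*n - 5) - 16*n^2 - 30*n - 14
(5) = -14*b^2 + b*(-2*d - 58) - 8*d - 8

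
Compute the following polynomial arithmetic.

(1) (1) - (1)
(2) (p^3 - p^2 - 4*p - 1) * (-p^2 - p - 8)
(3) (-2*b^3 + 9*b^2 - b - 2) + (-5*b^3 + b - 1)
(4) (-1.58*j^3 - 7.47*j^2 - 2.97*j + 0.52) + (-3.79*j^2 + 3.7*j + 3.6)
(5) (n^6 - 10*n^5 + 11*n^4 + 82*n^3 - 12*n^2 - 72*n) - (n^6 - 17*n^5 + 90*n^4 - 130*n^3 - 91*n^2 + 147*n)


(1) = 0
(2) = -p^5 - 3*p^3 + 13*p^2 + 33*p + 8
(3) = -7*b^3 + 9*b^2 - 3
(4) = -1.58*j^3 - 11.26*j^2 + 0.73*j + 4.12
(5) = 7*n^5 - 79*n^4 + 212*n^3 + 79*n^2 - 219*n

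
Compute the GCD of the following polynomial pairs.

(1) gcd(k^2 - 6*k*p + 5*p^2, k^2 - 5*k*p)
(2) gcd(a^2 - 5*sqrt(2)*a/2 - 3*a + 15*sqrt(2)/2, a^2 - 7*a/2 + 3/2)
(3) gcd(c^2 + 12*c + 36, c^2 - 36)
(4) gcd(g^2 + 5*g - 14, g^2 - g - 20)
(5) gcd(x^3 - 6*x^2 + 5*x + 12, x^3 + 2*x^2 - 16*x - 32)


(1) = -k + 5*p
(2) = a - 3
(3) = c + 6
(4) = 1
(5) = x - 4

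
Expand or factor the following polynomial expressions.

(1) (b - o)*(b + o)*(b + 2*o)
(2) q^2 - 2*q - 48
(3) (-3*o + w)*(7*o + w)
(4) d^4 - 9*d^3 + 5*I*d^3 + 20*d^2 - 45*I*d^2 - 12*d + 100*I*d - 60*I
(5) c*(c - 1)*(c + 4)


(1) = b^3 + 2*b^2*o - b*o^2 - 2*o^3
(2) = (q - 8)*(q + 6)
(3) = -21*o^2 + 4*o*w + w^2
(4) = (d - 6)*(d - 2)*(d - 1)*(d + 5*I)
(5) = c^3 + 3*c^2 - 4*c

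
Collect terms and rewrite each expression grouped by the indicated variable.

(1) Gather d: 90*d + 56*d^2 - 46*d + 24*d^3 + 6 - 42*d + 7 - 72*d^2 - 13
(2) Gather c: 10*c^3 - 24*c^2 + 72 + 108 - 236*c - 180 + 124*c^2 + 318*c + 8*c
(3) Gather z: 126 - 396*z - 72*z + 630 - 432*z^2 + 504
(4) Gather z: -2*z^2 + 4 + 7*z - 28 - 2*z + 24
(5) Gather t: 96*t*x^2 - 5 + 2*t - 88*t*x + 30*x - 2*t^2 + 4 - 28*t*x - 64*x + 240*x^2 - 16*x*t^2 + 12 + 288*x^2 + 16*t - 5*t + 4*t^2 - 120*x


(1) = 24*d^3 - 16*d^2 + 2*d
(2) = 10*c^3 + 100*c^2 + 90*c
(3) = -432*z^2 - 468*z + 1260
(4) = -2*z^2 + 5*z
(5) = t^2*(2 - 16*x) + t*(96*x^2 - 116*x + 13) + 528*x^2 - 154*x + 11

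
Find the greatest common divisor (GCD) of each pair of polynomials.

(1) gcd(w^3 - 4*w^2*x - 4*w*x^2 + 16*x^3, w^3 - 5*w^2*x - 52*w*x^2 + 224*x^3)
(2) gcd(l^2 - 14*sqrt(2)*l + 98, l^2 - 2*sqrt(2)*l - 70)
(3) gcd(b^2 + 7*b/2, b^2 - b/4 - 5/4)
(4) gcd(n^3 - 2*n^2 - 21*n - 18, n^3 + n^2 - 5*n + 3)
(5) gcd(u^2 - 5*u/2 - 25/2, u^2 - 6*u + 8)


(1) = -w + 4*x
(2) = gcd((l - 7*sqrt(2))^2, (l - 7*sqrt(2))*(l + 5*sqrt(2))) = l - 7*sqrt(2)
(3) = gcd(b*(b + 7/2), (b - 5/4)*(b + 1)) = 1
(4) = gcd((n - 6)*(n + 1)*(n + 3), (n - 1)^2*(n + 3)) = n + 3
(5) = gcd((u - 5)*(u + 5/2), (u - 4)*(u - 2)) = 1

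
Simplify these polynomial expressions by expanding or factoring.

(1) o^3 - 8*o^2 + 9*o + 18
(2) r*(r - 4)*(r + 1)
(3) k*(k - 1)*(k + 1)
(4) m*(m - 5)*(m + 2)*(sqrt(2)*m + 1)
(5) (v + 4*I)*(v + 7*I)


(1) = (o - 6)*(o - 3)*(o + 1)
(2) = r^3 - 3*r^2 - 4*r
(3) = k^3 - k
(4) = sqrt(2)*m^4 - 3*sqrt(2)*m^3 + m^3 - 10*sqrt(2)*m^2 - 3*m^2 - 10*m
(5) = v^2 + 11*I*v - 28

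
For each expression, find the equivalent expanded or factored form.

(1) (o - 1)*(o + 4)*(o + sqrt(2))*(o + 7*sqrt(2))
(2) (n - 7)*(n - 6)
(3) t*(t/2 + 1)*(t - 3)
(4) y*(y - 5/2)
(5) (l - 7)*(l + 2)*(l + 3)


(1) = o^4 + 3*o^3 + 8*sqrt(2)*o^3 + 10*o^2 + 24*sqrt(2)*o^2 - 32*sqrt(2)*o + 42*o - 56
(2) = n^2 - 13*n + 42
(3) = t^3/2 - t^2/2 - 3*t
(4) = y^2 - 5*y/2
(5) = l^3 - 2*l^2 - 29*l - 42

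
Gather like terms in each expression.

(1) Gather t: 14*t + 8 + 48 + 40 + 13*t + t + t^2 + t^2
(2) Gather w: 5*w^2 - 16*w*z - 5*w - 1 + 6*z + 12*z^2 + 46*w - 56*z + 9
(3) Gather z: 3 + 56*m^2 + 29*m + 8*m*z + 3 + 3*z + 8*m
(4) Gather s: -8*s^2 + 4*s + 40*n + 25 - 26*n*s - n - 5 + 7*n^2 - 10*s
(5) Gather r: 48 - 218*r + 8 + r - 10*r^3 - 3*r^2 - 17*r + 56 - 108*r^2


(1) = 2*t^2 + 28*t + 96
(2) = 5*w^2 + w*(41 - 16*z) + 12*z^2 - 50*z + 8
(3) = 56*m^2 + 37*m + z*(8*m + 3) + 6
(4) = 7*n^2 + 39*n - 8*s^2 + s*(-26*n - 6) + 20
(5) = -10*r^3 - 111*r^2 - 234*r + 112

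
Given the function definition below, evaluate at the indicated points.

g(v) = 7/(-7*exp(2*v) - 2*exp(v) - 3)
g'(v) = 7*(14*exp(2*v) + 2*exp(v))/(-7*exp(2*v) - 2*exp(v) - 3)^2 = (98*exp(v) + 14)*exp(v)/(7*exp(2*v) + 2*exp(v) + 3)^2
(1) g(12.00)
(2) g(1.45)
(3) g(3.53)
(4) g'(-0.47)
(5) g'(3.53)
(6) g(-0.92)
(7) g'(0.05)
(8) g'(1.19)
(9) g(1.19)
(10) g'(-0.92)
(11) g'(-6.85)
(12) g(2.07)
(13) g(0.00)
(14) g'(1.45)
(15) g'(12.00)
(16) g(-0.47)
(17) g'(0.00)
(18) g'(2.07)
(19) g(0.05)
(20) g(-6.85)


(1) = -0.00
(2) = -0.05
(3) = -0.00
(4) = 0.96
(5) = 0.00
(6) = -1.43
(7) = 0.75
(8) = 0.15
(9) = -0.08
(10) = 0.88
(11) = 0.00
(12) = -0.02
(13) = -0.58
(14) = 0.10
(15) = 0.00
(16) = -1.00
(17) = 0.78
(18) = 0.03
(19) = -0.55
(20) = -2.33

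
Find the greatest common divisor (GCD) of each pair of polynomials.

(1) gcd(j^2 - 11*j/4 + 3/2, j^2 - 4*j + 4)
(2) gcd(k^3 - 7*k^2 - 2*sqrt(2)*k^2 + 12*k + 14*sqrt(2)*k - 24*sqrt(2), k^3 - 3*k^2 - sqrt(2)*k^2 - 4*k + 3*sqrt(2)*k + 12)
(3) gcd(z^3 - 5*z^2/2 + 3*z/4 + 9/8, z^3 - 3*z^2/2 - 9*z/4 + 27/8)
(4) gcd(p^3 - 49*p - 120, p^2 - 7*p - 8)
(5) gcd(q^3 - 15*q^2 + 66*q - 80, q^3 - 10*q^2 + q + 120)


(1) = gcd((j - 2)*(j - 3/4), (j - 2)^2) = j - 2
(2) = gcd((k - 4)*(k - 3)*(k - 2*sqrt(2)), (k - 3)*(k - 2*sqrt(2))*(k + sqrt(2))) = k^2 + k*(-3 - 2*sqrt(2)) + 6*sqrt(2)
(3) = gcd((z - 3/2)^2*(z + 1/2), (z - 3/2)^2*(z + 3/2)) = z^2 - 3*z + 9/4
(4) = gcd((p - 8)*(p + 3)*(p + 5), (p - 8)*(p + 1)) = p - 8
(5) = q^2 - 13*q + 40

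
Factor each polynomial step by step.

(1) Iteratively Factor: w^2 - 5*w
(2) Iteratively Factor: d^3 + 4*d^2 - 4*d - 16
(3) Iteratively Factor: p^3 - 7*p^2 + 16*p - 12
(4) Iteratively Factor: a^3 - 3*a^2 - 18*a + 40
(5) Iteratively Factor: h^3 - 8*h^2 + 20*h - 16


(1) = (w - 5)*(w)
(2) = (d - 2)*(d^2 + 6*d + 8) = (d - 2)*(d + 4)*(d + 2)
(3) = (p - 2)*(p^2 - 5*p + 6) = (p - 3)*(p - 2)*(p - 2)
(4) = (a + 4)*(a^2 - 7*a + 10) = (a - 2)*(a + 4)*(a - 5)
(5) = (h - 4)*(h^2 - 4*h + 4) = (h - 4)*(h - 2)*(h - 2)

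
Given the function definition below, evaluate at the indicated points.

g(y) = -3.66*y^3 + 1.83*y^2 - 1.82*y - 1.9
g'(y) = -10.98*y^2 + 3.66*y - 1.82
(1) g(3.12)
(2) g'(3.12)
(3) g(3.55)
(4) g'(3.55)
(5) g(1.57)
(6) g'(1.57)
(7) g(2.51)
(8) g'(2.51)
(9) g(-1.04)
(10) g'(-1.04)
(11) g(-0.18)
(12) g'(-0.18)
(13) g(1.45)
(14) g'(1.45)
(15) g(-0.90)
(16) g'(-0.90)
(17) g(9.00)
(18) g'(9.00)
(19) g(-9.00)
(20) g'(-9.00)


(1) = -100.92
(2) = -97.28
(3) = -149.04
(4) = -127.20
(5) = -14.41
(6) = -23.14
(7) = -52.82
(8) = -61.81
(9) = 6.09
(10) = -17.50
(11) = -1.49
(12) = -2.83
(13) = -11.85
(14) = -19.60
(15) = 3.89
(16) = -14.01
(17) = -2538.19
(18) = -858.26
(19) = 2830.85
(20) = -924.14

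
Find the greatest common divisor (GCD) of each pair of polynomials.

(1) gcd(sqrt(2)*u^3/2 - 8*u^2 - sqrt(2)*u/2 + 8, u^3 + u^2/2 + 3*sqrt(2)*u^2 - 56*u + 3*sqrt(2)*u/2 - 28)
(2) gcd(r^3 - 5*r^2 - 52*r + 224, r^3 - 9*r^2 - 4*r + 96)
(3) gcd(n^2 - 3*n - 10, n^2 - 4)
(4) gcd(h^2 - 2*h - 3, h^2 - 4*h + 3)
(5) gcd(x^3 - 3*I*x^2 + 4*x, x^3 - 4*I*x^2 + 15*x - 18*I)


(1) = 1
(2) = gcd((r - 8)*(r - 4)*(r + 7), (r - 8)*(r - 4)*(r + 3)) = r^2 - 12*r + 32
(3) = n + 2
(4) = h - 3
(5) = 1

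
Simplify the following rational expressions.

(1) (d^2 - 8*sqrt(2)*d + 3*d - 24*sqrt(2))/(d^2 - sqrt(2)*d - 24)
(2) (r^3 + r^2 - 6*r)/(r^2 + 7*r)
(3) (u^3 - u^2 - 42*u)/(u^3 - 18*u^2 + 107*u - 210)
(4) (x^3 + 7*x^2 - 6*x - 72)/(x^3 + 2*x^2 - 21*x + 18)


(1) = (d^2 + d*(3 - 8*sqrt(2)) - 24*sqrt(2))/(d^2 - sqrt(2)*d - 24)
(2) = (r^2 + r - 6)/(r + 7)
(3) = (u^2 + 6*u)/(u^2 - 11*u + 30)
(4) = (x + 4)/(x - 1)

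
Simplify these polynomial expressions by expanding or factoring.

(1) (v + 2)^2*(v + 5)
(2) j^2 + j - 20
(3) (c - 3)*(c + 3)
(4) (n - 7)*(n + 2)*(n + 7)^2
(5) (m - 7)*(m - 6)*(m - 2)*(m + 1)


(1) = v^3 + 9*v^2 + 24*v + 20
(2) = (j - 4)*(j + 5)
(3) = c^2 - 9
(4) = n^4 + 9*n^3 - 35*n^2 - 441*n - 686
(5) = m^4 - 14*m^3 + 53*m^2 - 16*m - 84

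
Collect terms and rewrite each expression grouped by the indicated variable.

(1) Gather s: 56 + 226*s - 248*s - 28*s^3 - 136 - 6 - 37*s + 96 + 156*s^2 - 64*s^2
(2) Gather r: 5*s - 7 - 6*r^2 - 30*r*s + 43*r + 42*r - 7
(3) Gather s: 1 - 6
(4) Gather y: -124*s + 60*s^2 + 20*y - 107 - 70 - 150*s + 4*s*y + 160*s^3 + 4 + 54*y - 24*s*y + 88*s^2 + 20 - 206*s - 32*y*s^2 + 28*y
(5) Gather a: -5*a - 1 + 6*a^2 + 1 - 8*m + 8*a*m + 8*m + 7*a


(1) = -28*s^3 + 92*s^2 - 59*s + 10
(2) = -6*r^2 + r*(85 - 30*s) + 5*s - 14
(3) = -5
(4) = 160*s^3 + 148*s^2 - 480*s + y*(-32*s^2 - 20*s + 102) - 153
(5) = 6*a^2 + a*(8*m + 2)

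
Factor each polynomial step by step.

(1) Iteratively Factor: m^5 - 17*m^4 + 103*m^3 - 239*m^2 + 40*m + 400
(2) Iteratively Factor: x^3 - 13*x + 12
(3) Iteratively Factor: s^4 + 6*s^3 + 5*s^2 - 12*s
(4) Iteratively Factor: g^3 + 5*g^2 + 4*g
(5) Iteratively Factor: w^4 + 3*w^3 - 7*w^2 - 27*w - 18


(1) = (m - 4)*(m^4 - 13*m^3 + 51*m^2 - 35*m - 100) = (m - 4)*(m + 1)*(m^3 - 14*m^2 + 65*m - 100) = (m - 5)*(m - 4)*(m + 1)*(m^2 - 9*m + 20) = (m - 5)*(m - 4)^2*(m + 1)*(m - 5)
(2) = (x - 3)*(x^2 + 3*x - 4) = (x - 3)*(x - 1)*(x + 4)
(3) = (s)*(s^3 + 6*s^2 + 5*s - 12) = s*(s + 3)*(s^2 + 3*s - 4) = s*(s - 1)*(s + 3)*(s + 4)
(4) = (g + 1)*(g^2 + 4*g) = g*(g + 1)*(g + 4)
(5) = (w - 3)*(w^3 + 6*w^2 + 11*w + 6) = (w - 3)*(w + 2)*(w^2 + 4*w + 3) = (w - 3)*(w + 2)*(w + 3)*(w + 1)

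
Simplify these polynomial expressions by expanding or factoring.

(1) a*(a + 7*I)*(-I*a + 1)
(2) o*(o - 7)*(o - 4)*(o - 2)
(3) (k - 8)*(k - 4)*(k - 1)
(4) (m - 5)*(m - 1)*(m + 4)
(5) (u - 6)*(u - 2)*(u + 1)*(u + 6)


(1) = -I*a^3 + 8*a^2 + 7*I*a
(2) = o^4 - 13*o^3 + 50*o^2 - 56*o
(3) = k^3 - 13*k^2 + 44*k - 32
(4) = m^3 - 2*m^2 - 19*m + 20
(5) = u^4 - u^3 - 38*u^2 + 36*u + 72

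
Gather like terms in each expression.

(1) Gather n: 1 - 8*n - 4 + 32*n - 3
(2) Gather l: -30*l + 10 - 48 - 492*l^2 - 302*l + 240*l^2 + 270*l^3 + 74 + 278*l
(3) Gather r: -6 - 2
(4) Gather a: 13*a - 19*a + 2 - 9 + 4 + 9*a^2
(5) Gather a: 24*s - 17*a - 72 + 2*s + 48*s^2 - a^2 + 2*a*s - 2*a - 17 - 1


(1) = 24*n - 6
(2) = 270*l^3 - 252*l^2 - 54*l + 36
(3) = -8
(4) = 9*a^2 - 6*a - 3
(5) = -a^2 + a*(2*s - 19) + 48*s^2 + 26*s - 90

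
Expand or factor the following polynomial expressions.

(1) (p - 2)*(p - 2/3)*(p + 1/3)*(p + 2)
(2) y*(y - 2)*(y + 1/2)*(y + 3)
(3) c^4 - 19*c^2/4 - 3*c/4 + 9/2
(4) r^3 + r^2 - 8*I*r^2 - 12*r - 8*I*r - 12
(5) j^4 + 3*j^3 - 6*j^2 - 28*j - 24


(1) = p^4 - p^3/3 - 38*p^2/9 + 4*p/3 + 8/9
(2) = y^4 + 3*y^3/2 - 11*y^2/2 - 3*y
(3) = (c - 2)*(c - 1)*(c + 3/2)^2
(4) = (r + 1)*(r - 6*I)*(r - 2*I)
(5) = (j - 3)*(j + 2)^3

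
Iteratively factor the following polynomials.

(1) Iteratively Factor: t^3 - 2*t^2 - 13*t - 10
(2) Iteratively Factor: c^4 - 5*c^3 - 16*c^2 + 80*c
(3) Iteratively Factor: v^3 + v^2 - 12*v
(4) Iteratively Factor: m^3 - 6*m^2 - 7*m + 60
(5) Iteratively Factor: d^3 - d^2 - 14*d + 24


(1) = (t + 2)*(t^2 - 4*t - 5) = (t + 1)*(t + 2)*(t - 5)
(2) = (c)*(c^3 - 5*c^2 - 16*c + 80) = c*(c + 4)*(c^2 - 9*c + 20) = c*(c - 5)*(c + 4)*(c - 4)
(3) = (v)*(v^2 + v - 12) = v*(v - 3)*(v + 4)
(4) = (m - 5)*(m^2 - m - 12) = (m - 5)*(m + 3)*(m - 4)
(5) = (d + 4)*(d^2 - 5*d + 6) = (d - 2)*(d + 4)*(d - 3)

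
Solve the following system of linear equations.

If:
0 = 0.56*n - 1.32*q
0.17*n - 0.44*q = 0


Then:
n = 0.00
q = 0.00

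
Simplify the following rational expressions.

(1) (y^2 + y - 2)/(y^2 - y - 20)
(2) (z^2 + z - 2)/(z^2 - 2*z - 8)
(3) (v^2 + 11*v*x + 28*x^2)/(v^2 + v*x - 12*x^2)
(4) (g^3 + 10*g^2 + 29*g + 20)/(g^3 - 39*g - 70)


(1) = (y^2 + y - 2)/(y^2 - y - 20)
(2) = (z - 1)/(z - 4)
(3) = (-v - 7*x)/(-v + 3*x)
(4) = (g^2 + 5*g + 4)/(g^2 - 5*g - 14)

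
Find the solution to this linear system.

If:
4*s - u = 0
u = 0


Then:
s = 0
u = 0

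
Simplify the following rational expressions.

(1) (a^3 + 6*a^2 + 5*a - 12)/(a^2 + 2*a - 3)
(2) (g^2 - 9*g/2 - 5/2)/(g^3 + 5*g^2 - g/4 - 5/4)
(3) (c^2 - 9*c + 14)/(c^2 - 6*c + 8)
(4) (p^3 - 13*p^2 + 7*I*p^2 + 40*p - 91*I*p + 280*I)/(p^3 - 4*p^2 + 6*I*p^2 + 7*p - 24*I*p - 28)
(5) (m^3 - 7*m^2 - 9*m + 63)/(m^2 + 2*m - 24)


(1) = a + 4
(2) = (2*g - 10)/(2*g^2 + 9*g - 5)
(3) = (c - 7)/(c - 4)
(4) = (p^2 - 13*p + 40)/(p^2 + p*(-4 - I) + 4*I)
(5) = (m^3 - 7*m^2 - 9*m + 63)/(m^2 + 2*m - 24)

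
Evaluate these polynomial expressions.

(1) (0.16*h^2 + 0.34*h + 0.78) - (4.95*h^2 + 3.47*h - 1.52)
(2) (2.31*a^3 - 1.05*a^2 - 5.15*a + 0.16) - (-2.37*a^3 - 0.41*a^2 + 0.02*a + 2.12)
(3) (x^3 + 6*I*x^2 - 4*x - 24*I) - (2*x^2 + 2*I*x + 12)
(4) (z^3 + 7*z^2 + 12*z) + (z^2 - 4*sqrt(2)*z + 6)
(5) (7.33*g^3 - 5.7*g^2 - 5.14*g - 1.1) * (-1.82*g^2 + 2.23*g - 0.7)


(1) = -4.79*h^2 - 3.13*h + 2.3
(2) = 4.68*a^3 - 0.64*a^2 - 5.17*a - 1.96
(3) = x^3 - 2*x^2 + 6*I*x^2 - 4*x - 2*I*x - 12 - 24*I
(4) = z^3 + 8*z^2 - 4*sqrt(2)*z + 12*z + 6
(5) = -13.3406*g^5 + 26.7199*g^4 - 8.4872*g^3 - 5.4702*g^2 + 1.145*g + 0.77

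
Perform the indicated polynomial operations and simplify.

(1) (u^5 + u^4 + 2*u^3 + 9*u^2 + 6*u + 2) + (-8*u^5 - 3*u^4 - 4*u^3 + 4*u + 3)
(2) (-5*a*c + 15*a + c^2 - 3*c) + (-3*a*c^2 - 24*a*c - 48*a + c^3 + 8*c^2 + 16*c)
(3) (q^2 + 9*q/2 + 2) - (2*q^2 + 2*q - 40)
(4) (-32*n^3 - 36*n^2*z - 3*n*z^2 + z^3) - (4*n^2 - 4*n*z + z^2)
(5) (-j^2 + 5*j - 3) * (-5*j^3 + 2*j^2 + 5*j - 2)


(1) = -7*u^5 - 2*u^4 - 2*u^3 + 9*u^2 + 10*u + 5
(2) = -3*a*c^2 - 29*a*c - 33*a + c^3 + 9*c^2 + 13*c
(3) = -q^2 + 5*q/2 + 42
(4) = -32*n^3 - 36*n^2*z - 4*n^2 - 3*n*z^2 + 4*n*z + z^3 - z^2
(5) = 5*j^5 - 27*j^4 + 20*j^3 + 21*j^2 - 25*j + 6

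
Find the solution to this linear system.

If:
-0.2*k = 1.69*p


Then:
k = -8.45*p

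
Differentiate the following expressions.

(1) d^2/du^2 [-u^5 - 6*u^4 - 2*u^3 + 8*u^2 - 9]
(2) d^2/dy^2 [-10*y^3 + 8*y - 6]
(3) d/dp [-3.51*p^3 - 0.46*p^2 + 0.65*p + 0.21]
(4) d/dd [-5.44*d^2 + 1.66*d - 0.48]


(1) = -20*u^3 - 72*u^2 - 12*u + 16
(2) = -60*y
(3) = -10.53*p^2 - 0.92*p + 0.65
(4) = 1.66 - 10.88*d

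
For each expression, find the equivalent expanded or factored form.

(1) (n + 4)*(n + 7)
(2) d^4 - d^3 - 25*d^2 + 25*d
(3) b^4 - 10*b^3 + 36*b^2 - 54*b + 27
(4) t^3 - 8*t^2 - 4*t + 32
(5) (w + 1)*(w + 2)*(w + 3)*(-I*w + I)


(1) = n^2 + 11*n + 28
(2) = d*(d - 5)*(d - 1)*(d + 5)
(3) = (b - 3)^3*(b - 1)
(4) = (t - 8)*(t - 2)*(t + 2)
(5) = -I*w^4 - 5*I*w^3 - 5*I*w^2 + 5*I*w + 6*I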